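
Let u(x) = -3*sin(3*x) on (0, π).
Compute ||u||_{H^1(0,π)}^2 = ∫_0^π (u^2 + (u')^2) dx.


||u||_{H^1(0,π)}^2 = 45*π

u'(x) = -9*cos(3*x).
Expand u² and (u')² and integrate term by term on (0, π), using: for integers n ≥ 1, ∫_0^π sin²(nx) dx = ∫_0^π cos²(nx) dx = π/2; for n ≠ n', ∫_0^π sin(nx)sin(n'x) dx = ∫_0^π cos(nx)cos(n'x) dx = 0; and by product-to-sum, ∫_0^π sin(nx)cos(n'x) dx = ½∫_0^π [sin((n+n')x) + sin((n−n')x)] dx, which is 0 when n+n' is even and 2n/(n²−n'²) when n+n' is odd (it need not vanish on (0, π)).
  u² squared terms: (-3)²·∫sin(3x)² dx = 9·π/2 = 9*π/2.
  So ∫_0^π u² dx = 9*π/2.
  (u')² squared terms: (-9)²·∫cos(3x)² dx = 81·π/2 = 81*π/2.
  So ∫_0^π (u')² dx = 81*π/2.
||u||_{H^1}^2 = (9*π/2) + (81*π/2) = 45*π.


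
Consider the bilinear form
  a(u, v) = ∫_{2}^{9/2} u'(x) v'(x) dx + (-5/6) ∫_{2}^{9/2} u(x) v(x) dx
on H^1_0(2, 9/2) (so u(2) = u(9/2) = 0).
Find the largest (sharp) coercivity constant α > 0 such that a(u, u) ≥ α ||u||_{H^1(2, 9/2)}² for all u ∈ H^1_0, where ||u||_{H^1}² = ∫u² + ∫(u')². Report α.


α = (-125 + 24*π^2)/(6*(25 + 4*π^2))

Coercivity of a(·,·) on H^1_0(2, 9/2) means a(u, u) ≥ α ||u||_{H^1}² for every u ∈ H^1_0.
The interval has length L = 5/2, and Poincaré/coercivity depend only on L. Here a(u, u) = ∫(u')² + (-5/6)·∫u².
Here c = -5/6 < 0 with |c| < (π/L)² = 4*π^2/25, so coercivity still holds. The condition a(u,u) ≥ α||u||_{H^1}² reads (1−α)∫(u')² ≥ (α−c)∫u². Any admissible α is ≤ 1 (rapidly oscillating u have ∫u²/∫(u')² → 0), and α = 1 would force 0 ≥ (1−c)∫u², impossible since c < 1; so 1−α > 0. By the sharp Poincaré inequality on H^1_0 of an interval of length L, ∫(u')² ≥ (π/L)²∫u² with equality for the first sine mode sin(π(x−x₀)/L) (x₀ the left endpoint), so the inequality holds for all u iff (1−α)(π/L)² ≥ α − c, i.e. α ≤ ((π/L)² + c)/((π/L)² + 1) = (1 + c(L/π)²)/(1 + (L/π)²). (Direct route, valid since c ≤ 0: Poincaré gives c∫u² ≥ c(L/π)²∫(u')², so a(u,u) ≥ (1 + c(L/π)²)∫(u')², while ||u||_{H^1}² ≤ (1 + (L/π)²)∫(u')²; dividing yields the same α.) With (π/L)² = 4*π^2/25 and c = -5/6, the largest admissible constant is α = ((π/L)² + c)/((π/L)² + 1).
Simplifying, α = (-125 + 24*π^2)/(6*(25 + 4*π^2)).


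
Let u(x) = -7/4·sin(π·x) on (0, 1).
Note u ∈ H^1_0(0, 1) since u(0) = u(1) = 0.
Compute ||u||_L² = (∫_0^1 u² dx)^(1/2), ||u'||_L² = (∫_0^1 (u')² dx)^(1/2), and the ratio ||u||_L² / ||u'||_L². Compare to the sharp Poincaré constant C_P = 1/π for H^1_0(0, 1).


||u||_L² / ||u'||_L² = 1/π = C_P.

u(x) = -7/4·sin(π·x), so u'(x) = -7*π*cos(π*x)/4.
Writing u(x) = A·sin(kπx/L) with A = -7/4 and k = 1, use ∫_0^L sin²(kπx/L) dx = L/2 and ∫_0^L cos²(kπx/L) dx = L/2.
u² = 49/16·sin²(π·x) and (u')² = 49*π^2/16·cos²(π·x), and each of sin², cos² integrates to L/2 = 1/2 over (0, 1).
∫_0^1 u² dx = 49/32, so ||u||_L² = 7*sqrt(2)/8.
∫_0^1 (u')² dx = 49*π^2/32, so ||u'||_L² = 7*sqrt(2)*π/8.
Ratio ||u||_L² / ||u'||_L² = 1/π.
Sharp Poincaré constant on H^1_0(0, 1) is C_P = L/π = 1/π, achieved by sin(π·x).
This is the k = 1 eigenfunction (up to amplitude), so the ratio equals the sharp Poincaré constant exactly.


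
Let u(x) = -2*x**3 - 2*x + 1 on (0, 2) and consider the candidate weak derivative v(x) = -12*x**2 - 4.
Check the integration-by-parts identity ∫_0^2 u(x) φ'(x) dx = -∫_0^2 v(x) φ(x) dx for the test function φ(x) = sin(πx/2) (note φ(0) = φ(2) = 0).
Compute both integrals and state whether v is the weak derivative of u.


LHS = -192/π^3 + 56/π, RHS = -384/π^3 + 112/π. No, v is not the weak derivative of u.

u(x) = -2*x**3 - 2*x + 1, classical derivative u'(x) = -6*x**2 - 2.
φ(x) = sin(πx/2), so φ'(x) = π*cos(π*x/2)/2.
Note φ(0) = φ(2) = 0, so the boundary term u·φ vanishes.
LHS = ∫_0^2 u(x) φ'(x) dx = ∫_0^2 (-π*x^3*cos(π*x/2) - π*x*cos(π*x/2) + π*cos(π*x/2)/2) dx. Term by term:
  ∫_0^2 π*cos(π*x/2)/2 dx = 0;  ∫_0^2 -π*x*cos(π*x/2) dx = 8/π;  ∫_0^2 -π*x^3*cos(π*x/2) dx = -192/π^3 + 48/π.
Sum: 0 + 8/π + -192/π^3 + 48/π = -192/π^3 + 56/π.
So LHS = -192/π^3 + 56/π.
∫_0^2 v(x) φ(x) dx = ∫_0^2 (-12*x^2*sin(π*x/2) - 4*sin(π*x/2)) dx. Term by term:
  ∫_0^2 -4*sin(π*x/2) dx = -16/π;  ∫_0^2 -12*x^2*sin(π*x/2) dx = -96/π + 384/π^3.
Sum: -16/π + -96/π + 384/π^3 = -112/π + 384/π^3.
So RHS = -∫_0^2 v(x) φ(x) dx = -384/π^3 + 112/π.
LHS − RHS = -56/π + 192/π^3 ≠ 0, so the identity fails.
(For a valid weak derivative the identity must hold for EVERY test function, in particular this one. The failure shows v is NOT the weak derivative of u.)
Correct weak derivative would be u'(x) = -6*x**2 - 2.


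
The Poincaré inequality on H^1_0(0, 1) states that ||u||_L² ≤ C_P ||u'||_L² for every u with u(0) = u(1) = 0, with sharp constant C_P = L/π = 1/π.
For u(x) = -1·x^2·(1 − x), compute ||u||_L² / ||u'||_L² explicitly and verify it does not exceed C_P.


||u||_L² / ||u'||_L² = sqrt(14)/14 < C_P = 1/π.

u(x) = -1·x^2·(1 − x), so u'(x) = x*(3*x - 2).
u(x) = -1·x^2·(1 − x) vanishes at x = 0 and x = 1, so u ∈ H^1_0(0, 1). Differentiate via the product rule and integrate the resulting polynomials term by term.
  ∫_0^1 u² dx = ∫_0^1 (x^6 - 2*x^5 + x^4) dx. Term by term:
    ∫_0^1 x^6 dx = 1/7;  ∫_0^1 -2*x^5 dx = -1/3;  ∫_0^1 x^4 dx = 1/5.
  Sum: 1/7 − 1/3 + 1/5 = 1/105.
  ∫_0^1 (u')² dx = ∫_0^1 (9*x^4 - 12*x^3 + 4*x^2) dx. Term by term:
    ∫_0^1 9*x^4 dx = 9/5;  ∫_0^1 -12*x^3 dx = -3;  ∫_0^1 4*x^2 dx = 4/3.
  Sum: 9/5 − 3 + 4/3 = 2/15.
∫_0^1 u² dx = 1/105, so ||u||_L² = sqrt(105)/105.
∫_0^1 (u')² dx = 2/15, so ||u'||_L² = sqrt(30)/15.
Ratio ||u||_L² / ||u'||_L² = sqrt(14)/14.
Sharp Poincaré constant on H^1_0(0, 1) is C_P = L/π = 1/π, achieved by sin(π·x).
A polynomial bump cannot attain the sharp Poincaré constant (only the first sine eigenfunction does), so the ratio is strictly less than C_P, consistent with ||u||_L² ≤ C_P ||u'||_L².


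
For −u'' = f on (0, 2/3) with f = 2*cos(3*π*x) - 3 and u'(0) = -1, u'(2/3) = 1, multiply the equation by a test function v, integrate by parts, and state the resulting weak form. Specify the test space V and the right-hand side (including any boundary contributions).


V = H^1(0, 2/3) (v unrestricted at boundary; u is determined up to an additive constant); weak form: ∫_0^2/3 u'v' dx = ∫_0^2/3 (2*cos(3*π*x) - 3) v dx + v(2/3) + v(0) for all v ∈ V.

Multiply both sides by a test function v and integrate from 0 to 2/3:
  ∫_0^2/3 −u''(x) v(x) dx = ∫_0^2/3 f(x) v(x) dx.
Integrate the LHS by parts once:
  ∫_0^2/3 −u'' v dx = −[u'(x) v(x)]_0^2/3 + ∫_0^2/3 u'(x) v'(x) dx.
Thus ∫_0^2/3 u'(x) v'(x) dx = ∫_0^2/3 f(x) v(x) dx + [u'(x) v(x)]_0^2/3.
Choose V so that boundary terms are either known or forced to vanish.
u has inhomogeneous Neumann u'(0) = -1, u'(2/3) = 1. [u' v]_0^2/3 = (1)·v(2/3) − (-1)·v(0) = v(2/3) + v(0). Take V = H^1(0, 2/3); boundary term becomes part of RHS.
Weak formulation: find u (satisfying any essential BC) such that ∫_0^2/3 u'(x) v'(x) dx = ∫_0^2/3 f v dx + v(2/3) + v(0) for all v ∈ V (Neumann data are natural BCs: they enter the RHS as boundary terms).
Substituting f(x) = 2*cos(3*π*x) - 3, the right-hand side is ∫_0^2/3 (2*cos(3*π*x) - 3) v dx + v(2/3) + v(0).
Compatibility check (pure Neumann): taking v ≡ 1 ∈ V gives 0 = ∫_0^2/3 f dx + (1) − (-1), i.e. ∫_0^2/3 f dx must equal u'(0) − u'(2/3) = -2. Indeed ∫_0^2/3 (2*cos(3*π*x) - 3) dx = -2, so the data are compatible. The solution is then unique only up to an additive constant (fix it e.g. by requiring ∫_0^2/3 u dx = 0).


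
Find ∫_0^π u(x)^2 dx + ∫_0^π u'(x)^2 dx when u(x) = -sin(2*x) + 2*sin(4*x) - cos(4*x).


||u||_{H^1(0,π)}^2 = 45*π

u'(x) = 4*sin(4*x) - 2*cos(2*x) + 8*cos(4*x).
Expand u² and (u')² and integrate term by term on (0, π), using: for integers n ≥ 1, ∫_0^π sin²(nx) dx = ∫_0^π cos²(nx) dx = π/2; for n ≠ n', ∫_0^π sin(nx)sin(n'x) dx = ∫_0^π cos(nx)cos(n'x) dx = 0; and by product-to-sum, ∫_0^π sin(nx)cos(n'x) dx = ½∫_0^π [sin((n+n')x) + sin((n−n')x)] dx, which is 0 when n+n' is even and 2n/(n²−n'²) when n+n' is odd (it need not vanish on (0, π)).
  u² squared terms: (-1)²·∫cos(4x)² dx = 1·π/2 = π/2;  (-1)²·∫sin(2x)² dx = 1·π/2 = π/2;  (2)²·∫sin(4x)² dx = 4·π/2 = 2*π.
  u² cross terms: 2·(-1)·(-1)·∫cos(4x)·sin(2x) dx = 2·(0) = 0;  2·(-1)·(2)·∫cos(4x)·sin(4x) dx = -4·(0) = 0;  2·(-1)·(2)·∫sin(2x)·sin(4x) dx = -4·(0) = 0.
  So ∫_0^π u² dx = π/2 + π/2 + 2*π + 0 + 0 + 0 = 3*π.
  (u')² squared terms: (-2)²·∫cos(2x)² dx = 4·π/2 = 2*π;  (4)²·∫sin(4x)² dx = 16·π/2 = 8*π;  (8)²·∫cos(4x)² dx = 64·π/2 = 32*π.
  (u')² cross terms: 2·(-2)·(4)·∫cos(2x)·sin(4x) dx = -16·(0) = 0;  2·(-2)·(8)·∫cos(2x)·cos(4x) dx = -32·(0) = 0;  2·(4)·(8)·∫sin(4x)·cos(4x) dx = 64·(0) = 0.
  So ∫_0^π (u')² dx = 2*π + 8*π + 32*π + 0 + 0 + 0 = 42*π.
||u||_{H^1}^2 = (3*π) + (42*π) = 45*π.


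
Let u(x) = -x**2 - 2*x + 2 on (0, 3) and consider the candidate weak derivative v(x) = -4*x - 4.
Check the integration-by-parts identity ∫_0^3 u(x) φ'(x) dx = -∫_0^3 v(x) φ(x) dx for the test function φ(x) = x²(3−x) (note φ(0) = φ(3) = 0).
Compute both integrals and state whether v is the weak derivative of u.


LHS = 189/5, RHS = 378/5. No, v is not the weak derivative of u.

u(x) = -x**2 - 2*x + 2, classical derivative u'(x) = -2*x - 2.
φ(x) = x²(3−x), so φ'(x) = 3*x*(2 - x).
Note φ(0) = φ(3) = 0, so the boundary term u·φ vanishes.
LHS = ∫_0^3 u(x) φ'(x) dx = ∫_0^3 (3*x^4 - 18*x^2 + 12*x) dx. Term by term:
  ∫_0^3 3*x^4 dx = 729/5;  ∫_0^3 -18*x^2 dx = -162;  ∫_0^3 12*x dx = 54.
Sum: 729/5 − 162 + 54 = 189/5.
So LHS = 189/5.
∫_0^3 v(x) φ(x) dx = ∫_0^3 (4*x^4 - 8*x^3 - 12*x^2) dx. Term by term:
  ∫_0^3 4*x^4 dx = 972/5;  ∫_0^3 -8*x^3 dx = -162;  ∫_0^3 -12*x^2 dx = -108.
Sum: 972/5 − 162 − 108 = -378/5.
So RHS = -∫_0^3 v(x) φ(x) dx = 378/5.
LHS − RHS = -189/5 ≠ 0, so the identity fails.
(For a valid weak derivative the identity must hold for EVERY test function, in particular this one. The failure shows v is NOT the weak derivative of u.)
Correct weak derivative would be u'(x) = -2*x - 2.


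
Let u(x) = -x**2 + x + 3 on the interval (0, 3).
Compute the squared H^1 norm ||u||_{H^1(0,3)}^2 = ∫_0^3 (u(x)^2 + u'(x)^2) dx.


||u||_{H^1}^2 = 381/10

The H^1 norm (squared) on an interval (0, L) is
  ||u||_{H^1}^2 = ∫_0^L u(x)^2 dx + ∫_0^L u'(x)^2 dx.
Compute u'(x) = 1 - 2*x.
Then u(x)^2 = x**4 - 2*x**3 - 5*x**2 + 6*x + 9 and u'(x)^2 = 4*x**2 - 4*x + 1.
Integrate each monomial from 0 to 3 using ∫_0^3 c·x^n dx = c·3^(n+1)/(n+1):
  ∫_0^3 u(x)^2 dx = ∫_0^3 (x^4 - 2*x^3 - 5*x^2 + 6*x + 9) dx. Term by term:
    ∫_0^3 x^4 dx = 243/5;  ∫_0^3 -2*x^3 dx = -81/2;  ∫_0^3 -5*x^2 dx = -45;
    ∫_0^3 6*x dx = 27;  ∫_0^3 9 dx = 27.
  Sum: 243/5 − 81/2 − 45 + 27 + 27 = 171/10.
  ∫_0^3 u'(x)^2 dx = ∫_0^3 (4*x^2 - 4*x + 1) dx. Term by term:
    ∫_0^3 4*x^2 dx = 36;  ∫_0^3 -4*x dx = -18;  ∫_0^3 1 dx = 3.
  Sum: 36 − 18 + 3 = 21.
Adding: ||u||_{H^1}^2 = 171/10 + 21 = 381/10.


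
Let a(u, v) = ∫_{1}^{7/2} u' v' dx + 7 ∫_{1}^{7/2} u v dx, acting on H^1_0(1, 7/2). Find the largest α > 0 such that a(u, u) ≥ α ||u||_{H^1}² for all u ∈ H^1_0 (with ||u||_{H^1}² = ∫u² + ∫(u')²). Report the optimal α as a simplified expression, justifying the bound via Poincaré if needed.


α = 1

Coercivity of a(·,·) on H^1_0(1, 7/2) means a(u, u) ≥ α ||u||_{H^1}² for every u ∈ H^1_0.
The interval has length L = 5/2, and Poincaré/coercivity depend only on L. Here a(u, u) = ∫(u')² + (7)·∫u².
Here c = 7 ≥ 1, so a(u,u) = ∫(u')² + c∫u² ≥ ∫(u')² + ∫u² = ||u||_{H^1}², i.e. α = 1 works. No larger α is possible: a(u,u) ≥ α||u||_{H^1}² means (1−α)∫(u')² ≥ (α−c)∫u², and for the modes u_n = sin(nπ(x−x₀)/L) (x₀ the left endpoint) one has ∫u_n²/∫(u_n')² = (L/(nπ))² → 0, so a(u_n,u_n)/||u_n||_{H^1}² → 1. Hence the optimal constant is α = 1.
Therefore α = 1.


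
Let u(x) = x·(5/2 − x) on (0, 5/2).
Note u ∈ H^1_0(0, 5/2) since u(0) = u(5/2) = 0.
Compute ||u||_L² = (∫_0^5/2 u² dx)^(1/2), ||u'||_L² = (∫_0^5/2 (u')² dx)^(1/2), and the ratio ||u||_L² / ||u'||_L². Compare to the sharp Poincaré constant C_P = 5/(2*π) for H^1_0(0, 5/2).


||u||_L² / ||u'||_L² = sqrt(10)/4 < C_P = 5/(2*π).

u(x) = x·(5/2 − x), so u'(x) = 5/2 - 2*x.
u(x) = x·(5/2 − x) vanishes at x = 0 and x = 5/2, so u ∈ H^1_0(0, 5/2). Differentiate via the product rule and integrate the resulting polynomials term by term.
  ∫_0^5/2 u² dx = ∫_0^5/2 (x^4 - 5*x^3 + 25*x^2/4) dx. Term by term:
    ∫_0^5/2 x^4 dx = 625/32;  ∫_0^5/2 -5*x^3 dx = -3125/64;  ∫_0^5/2 25*x^2/4 dx = 3125/96.
  Sum: 625/32 − 3125/64 + 3125/96 = 625/192.
  ∫_0^5/2 (u')² dx = ∫_0^5/2 (4*x^2 - 10*x + 25/4) dx. Term by term:
    ∫_0^5/2 4*x^2 dx = 125/6;  ∫_0^5/2 -10*x dx = -125/4;  ∫_0^5/2 25/4 dx = 125/8.
  Sum: 125/6 − 125/4 + 125/8 = 125/24.
∫_0^5/2 u² dx = 625/192, so ||u||_L² = 25*sqrt(3)/24.
∫_0^5/2 (u')² dx = 125/24, so ||u'||_L² = 5*sqrt(30)/12.
Ratio ||u||_L² / ||u'||_L² = sqrt(10)/4.
Sharp Poincaré constant on H^1_0(0, 5/2) is C_P = L/π = 5/(2*π), achieved by sin(2*π/5·x).
A polynomial bump cannot attain the sharp Poincaré constant (only the first sine eigenfunction does), so the ratio is strictly less than C_P, consistent with ||u||_L² ≤ C_P ||u'||_L².


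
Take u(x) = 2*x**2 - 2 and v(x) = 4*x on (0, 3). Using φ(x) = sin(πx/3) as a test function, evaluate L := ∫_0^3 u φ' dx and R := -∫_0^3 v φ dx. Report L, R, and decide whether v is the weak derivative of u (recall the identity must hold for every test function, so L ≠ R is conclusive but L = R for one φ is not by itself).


LHS = -36/π, RHS = -36/π. Yes, v = u' weakly.

u(x) = 2*x**2 - 2, classical derivative u'(x) = 4*x.
φ(x) = sin(πx/3), so φ'(x) = π*cos(π*x/3)/3.
Note φ(0) = φ(3) = 0, so the boundary term u·φ vanishes.
LHS = ∫_0^3 u(x) φ'(x) dx = ∫_0^3 (2*π*x^2*cos(π*x/3)/3 - 2*π*cos(π*x/3)/3) dx. Term by term:
  ∫_0^3 -2*π*cos(π*x/3)/3 dx = 0;  ∫_0^3 2*π*x^2*cos(π*x/3)/3 dx = -36/π.
Sum: 0 − 36/π = -36/π.
So LHS = -36/π.
∫_0^3 v(x) φ(x) dx = ∫_0^3 (4*x*sin(π*x/3)) dx. Term by term:
  ∫_0^3 4*x*sin(π*x/3) dx = 36/π.
So RHS = -∫_0^3 v(x) φ(x) dx = -36/π.
LHS = RHS, so the identity holds for this test φ.
Moreover u is smooth here and v(x) = u'(x) = 4*x pointwise, so the identity holds for every test function. Hence v is the weak derivative of u.


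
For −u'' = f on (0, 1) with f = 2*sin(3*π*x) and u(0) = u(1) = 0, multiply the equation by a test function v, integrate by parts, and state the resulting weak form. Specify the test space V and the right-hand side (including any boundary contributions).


V = H^1_0(0, 1) (so v(0) = v(1) = 0); weak form: ∫_0^1 u'v' dx = ∫_0^1 (2*sin(3*π*x)) v dx for all v ∈ V.

Multiply both sides by a test function v and integrate from 0 to 1:
  ∫_0^1 −u''(x) v(x) dx = ∫_0^1 f(x) v(x) dx.
Integrate the LHS by parts once:
  ∫_0^1 −u'' v dx = −[u'(x) v(x)]_0^1 + ∫_0^1 u'(x) v'(x) dx.
Thus ∫_0^1 u'(x) v'(x) dx = ∫_0^1 f(x) v(x) dx + [u'(x) v(x)]_0^1.
Choose V so that boundary terms are either known or forced to vanish.
u is Dirichlet: u(0) = u(1) = 0. Let V = H^1_0(0, 1); then v(0) = v(1) = 0, and [u' v]_0^1 = 0.
Weak formulation: find u (satisfying any essential BC) such that ∫_0^1 u'(x) v'(x) dx = ∫_0^1 f v dx for all v ∈ V.
Substituting f(x) = 2*sin(3*π*x), the right-hand side is ∫_0^1 (2*sin(3*π*x)) v dx.


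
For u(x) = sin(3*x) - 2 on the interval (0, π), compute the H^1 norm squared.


||u||_{H^1(0,π)}^2 = -8/3 + 9*π

u'(x) = 3*cos(3*x).
Expand u² and (u')² and integrate term by term on (0, π), using: for integers n ≥ 1, ∫_0^π sin²(nx) dx = ∫_0^π cos²(nx) dx = π/2; for n ≠ n', ∫_0^π sin(nx)sin(n'x) dx = ∫_0^π cos(nx)cos(n'x) dx = 0; and by product-to-sum, ∫_0^π sin(nx)cos(n'x) dx = ½∫_0^π [sin((n+n')x) + sin((n−n')x)] dx, which is 0 when n+n' is even and 2n/(n²−n'²) when n+n' is odd (it need not vanish on (0, π)). For the constant mode: ∫_0^π 1 dx = π, ∫_0^π cos(nx) dx = 0, ∫_0^π sin(nx) dx = (1−(−1)^n)/n.
  u² squared terms: (-2)²·∫1 dx = 4·π = 4*π;  (1)²·∫sin(3x)² dx = 1·π/2 = π/2.
  u² cross terms: 2·(-2)·(1)·∫1·sin(3x) dx = -4·(2/3) = -8/3.
  So ∫_0^π u² dx = 4*π + π/2 − 8/3 = -8/3 + 9*π/2.
  (u')² squared terms: (3)²·∫cos(3x)² dx = 9·π/2 = 9*π/2.
  So ∫_0^π (u')² dx = 9*π/2.
||u||_{H^1}^2 = (-8/3 + 9*π/2) + (9*π/2) = -8/3 + 9*π.


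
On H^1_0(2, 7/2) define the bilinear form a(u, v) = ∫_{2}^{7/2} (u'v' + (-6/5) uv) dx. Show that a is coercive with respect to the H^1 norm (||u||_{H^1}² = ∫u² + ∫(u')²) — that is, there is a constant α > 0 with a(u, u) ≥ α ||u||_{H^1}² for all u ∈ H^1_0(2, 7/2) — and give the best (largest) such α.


α = 2*(-27 + 10*π^2)/(5*(9 + 4*π^2))

Coercivity of a(·,·) on H^1_0(2, 7/2) means a(u, u) ≥ α ||u||_{H^1}² for every u ∈ H^1_0.
The interval has length L = 3/2, and Poincaré/coercivity depend only on L. Here a(u, u) = ∫(u')² + (-6/5)·∫u².
Here c = -6/5 < 0 with |c| < (π/L)² = 4*π^2/9, so coercivity still holds. The condition a(u,u) ≥ α||u||_{H^1}² reads (1−α)∫(u')² ≥ (α−c)∫u². Any admissible α is ≤ 1 (rapidly oscillating u have ∫u²/∫(u')² → 0), and α = 1 would force 0 ≥ (1−c)∫u², impossible since c < 1; so 1−α > 0. By the sharp Poincaré inequality on H^1_0 of an interval of length L, ∫(u')² ≥ (π/L)²∫u² with equality for the first sine mode sin(π(x−x₀)/L) (x₀ the left endpoint), so the inequality holds for all u iff (1−α)(π/L)² ≥ α − c, i.e. α ≤ ((π/L)² + c)/((π/L)² + 1) = (1 + c(L/π)²)/(1 + (L/π)²). (Direct route, valid since c ≤ 0: Poincaré gives c∫u² ≥ c(L/π)²∫(u')², so a(u,u) ≥ (1 + c(L/π)²)∫(u')², while ||u||_{H^1}² ≤ (1 + (L/π)²)∫(u')²; dividing yields the same α.) With (π/L)² = 4*π^2/9 and c = -6/5, the largest admissible constant is α = ((π/L)² + c)/((π/L)² + 1).
Simplifying, α = 2*(-27 + 10*π^2)/(5*(9 + 4*π^2)).


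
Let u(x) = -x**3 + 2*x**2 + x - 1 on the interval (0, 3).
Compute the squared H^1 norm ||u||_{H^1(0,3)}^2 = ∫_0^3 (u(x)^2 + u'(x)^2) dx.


||u||_{H^1}^2 = 6477/70

The H^1 norm (squared) on an interval (0, L) is
  ||u||_{H^1}^2 = ∫_0^L u(x)^2 dx + ∫_0^L u'(x)^2 dx.
Compute u'(x) = -3*x**2 + 4*x + 1.
Then u(x)^2 = x**6 - 4*x**5 + 2*x**4 + 6*x**3 - 3*x**2 - 2*x + 1 and u'(x)^2 = 9*x**4 - 24*x**3 + 10*x**2 + 8*x + 1.
Integrate each monomial from 0 to 3 using ∫_0^3 c·x^n dx = c·3^(n+1)/(n+1):
  ∫_0^3 u(x)^2 dx = ∫_0^3 (x^6 - 4*x^5 + 2*x^4 + 6*x^3 - 3*x^2 - 2*x + 1) dx. Term by term:
    ∫_0^3 x^6 dx = 2187/7;  ∫_0^3 -4*x^5 dx = -486;  ∫_0^3 2*x^4 dx = 486/5;
    ∫_0^3 6*x^3 dx = 243/2;  ∫_0^3 -3*x^2 dx = -27;  ∫_0^3 -2*x dx = -9;
    ∫_0^3 1 dx = 3.
  Sum: 2187/7 − 486 + 486/5 + 243/2 − 27 − 9 + 3 = 849/70.
  ∫_0^3 u'(x)^2 dx = ∫_0^3 (9*x^4 - 24*x^3 + 10*x^2 + 8*x + 1) dx. Term by term:
    ∫_0^3 9*x^4 dx = 2187/5;  ∫_0^3 -24*x^3 dx = -486;  ∫_0^3 10*x^2 dx = 90;
    ∫_0^3 8*x dx = 36;  ∫_0^3 1 dx = 3.
  Sum: 2187/5 − 486 + 90 + 36 + 3 = 402/5.
Adding: ||u||_{H^1}^2 = 849/70 + 402/5 = 6477/70.


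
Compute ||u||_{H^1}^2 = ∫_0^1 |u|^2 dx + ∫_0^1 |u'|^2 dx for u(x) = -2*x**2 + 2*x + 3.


||u||_{H^1}^2 = 187/15

The H^1 norm (squared) on an interval (0, L) is
  ||u||_{H^1}^2 = ∫_0^L u(x)^2 dx + ∫_0^L u'(x)^2 dx.
Compute u'(x) = 2 - 4*x.
Then u(x)^2 = 4*x**4 - 8*x**3 - 8*x**2 + 12*x + 9 and u'(x)^2 = 16*x**2 - 16*x + 4.
Integrate each monomial from 0 to 1 using ∫_0^1 c·x^n dx = c·1^(n+1)/(n+1):
  ∫_0^1 u(x)^2 dx = ∫_0^1 (4*x^4 - 8*x^3 - 8*x^2 + 12*x + 9) dx. Term by term:
    ∫_0^1 4*x^4 dx = 4/5;  ∫_0^1 -8*x^3 dx = -2;  ∫_0^1 -8*x^2 dx = -8/3;
    ∫_0^1 12*x dx = 6;  ∫_0^1 9 dx = 9.
  Sum: 4/5 − 2 − 8/3 + 6 + 9 = 167/15.
  ∫_0^1 u'(x)^2 dx = ∫_0^1 (16*x^2 - 16*x + 4) dx. Term by term:
    ∫_0^1 16*x^2 dx = 16/3;  ∫_0^1 -16*x dx = -8;  ∫_0^1 4 dx = 4.
  Sum: 16/3 − 8 + 4 = 4/3.
Adding: ||u||_{H^1}^2 = 167/15 + 4/3 = 187/15.


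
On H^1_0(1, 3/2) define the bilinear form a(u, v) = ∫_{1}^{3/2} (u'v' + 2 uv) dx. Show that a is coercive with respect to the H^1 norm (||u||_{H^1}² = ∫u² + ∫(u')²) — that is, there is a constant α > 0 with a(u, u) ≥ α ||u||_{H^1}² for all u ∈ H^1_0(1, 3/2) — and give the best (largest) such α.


α = 1

Coercivity of a(·,·) on H^1_0(1, 3/2) means a(u, u) ≥ α ||u||_{H^1}² for every u ∈ H^1_0.
The interval has length L = 1/2, and Poincaré/coercivity depend only on L. Here a(u, u) = ∫(u')² + (2)·∫u².
Here c = 2 ≥ 1, so a(u,u) = ∫(u')² + c∫u² ≥ ∫(u')² + ∫u² = ||u||_{H^1}², i.e. α = 1 works. No larger α is possible: a(u,u) ≥ α||u||_{H^1}² means (1−α)∫(u')² ≥ (α−c)∫u², and for the modes u_n = sin(nπ(x−x₀)/L) (x₀ the left endpoint) one has ∫u_n²/∫(u_n')² = (L/(nπ))² → 0, so a(u_n,u_n)/||u_n||_{H^1}² → 1. Hence the optimal constant is α = 1.
Therefore α = 1.


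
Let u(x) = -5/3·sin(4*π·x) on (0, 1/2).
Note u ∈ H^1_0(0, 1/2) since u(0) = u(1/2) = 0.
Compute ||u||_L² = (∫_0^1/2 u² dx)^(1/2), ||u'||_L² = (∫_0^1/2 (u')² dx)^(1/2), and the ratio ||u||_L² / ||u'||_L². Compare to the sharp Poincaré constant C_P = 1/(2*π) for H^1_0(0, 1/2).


||u||_L² / ||u'||_L² = 1/(4*π) < C_P = 1/(2*π).

u(x) = -5/3·sin(4*π·x), so u'(x) = -20*π*cos(4*π*x)/3.
Writing u(x) = A·sin(kπx/L) with A = -5/3 and k = 2, use ∫_0^L sin²(kπx/L) dx = L/2 and ∫_0^L cos²(kπx/L) dx = L/2.
u² = 25/9·sin²(4*π·x) and (u')² = 400*π^2/9·cos²(4*π·x), and each of sin², cos² integrates to L/2 = 1/4 over (0, 1/2).
∫_0^1/2 u² dx = 25/36, so ||u||_L² = 5/6.
∫_0^1/2 (u')² dx = 100*π^2/9, so ||u'||_L² = 10*π/3.
Ratio ||u||_L² / ||u'||_L² = 1/(4*π).
Sharp Poincaré constant on H^1_0(0, 1/2) is C_P = L/π = 1/(2*π), achieved by sin(2*π·x).
This is the k = 2 harmonic; the ratio L/(kπ) is strictly less than C_P = L/π, consistent with the sharp inequality ||u||_L² ≤ C_P ||u'||_L².


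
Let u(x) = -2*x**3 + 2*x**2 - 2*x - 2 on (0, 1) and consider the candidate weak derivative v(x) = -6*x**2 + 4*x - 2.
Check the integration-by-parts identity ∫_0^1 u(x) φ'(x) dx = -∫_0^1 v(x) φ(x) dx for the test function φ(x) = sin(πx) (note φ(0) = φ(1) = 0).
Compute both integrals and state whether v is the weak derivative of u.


LHS = -24/π^3 + 6/π, RHS = -24/π^3 + 6/π. Yes, v = u' weakly.

u(x) = -2*x**3 + 2*x**2 - 2*x - 2, classical derivative u'(x) = -6*x**2 + 4*x - 2.
φ(x) = sin(πx), so φ'(x) = π*cos(π*x).
Note φ(0) = φ(1) = 0, so the boundary term u·φ vanishes.
LHS = ∫_0^1 u(x) φ'(x) dx = ∫_0^1 (-2*π*x^3*cos(π*x) + 2*π*x^2*cos(π*x) - 2*π*x*cos(π*x) - 2*π*cos(π*x)) dx. Term by term:
  ∫_0^1 -2*π*cos(π*x) dx = 0;  ∫_0^1 -2*π*x*cos(π*x) dx = 4/π;  ∫_0^1 -2*π*x^3*cos(π*x) dx = -24/π^3 + 6/π;
  ∫_0^1 2*π*x^2*cos(π*x) dx = -4/π.
Sum: 0 + 4/π + -24/π^3 + 6/π − 4/π = -24/π^3 + 6/π.
So LHS = -24/π^3 + 6/π.
∫_0^1 v(x) φ(x) dx = ∫_0^1 (-6*x^2*sin(π*x) + 4*x*sin(π*x) - 2*sin(π*x)) dx. Term by term:
  ∫_0^1 -2*sin(π*x) dx = -4/π;  ∫_0^1 -6*x^2*sin(π*x) dx = -6/π + 24/π^3;  ∫_0^1 4*x*sin(π*x) dx = 4/π.
Sum: -4/π + -6/π + 24/π^3 + 4/π = -6/π + 24/π^3.
So RHS = -∫_0^1 v(x) φ(x) dx = -24/π^3 + 6/π.
LHS = RHS, so the identity holds for this test φ.
Moreover u is smooth here and v(x) = u'(x) = -6*x**2 + 4*x - 2 pointwise, so the identity holds for every test function. Hence v is the weak derivative of u.


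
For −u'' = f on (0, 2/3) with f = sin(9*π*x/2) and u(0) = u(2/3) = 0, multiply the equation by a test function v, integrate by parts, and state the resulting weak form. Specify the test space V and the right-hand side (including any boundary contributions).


V = H^1_0(0, 2/3) (so v(0) = v(2/3) = 0); weak form: ∫_0^2/3 u'v' dx = ∫_0^2/3 (sin(9*π*x/2)) v dx for all v ∈ V.

Multiply both sides by a test function v and integrate from 0 to 2/3:
  ∫_0^2/3 −u''(x) v(x) dx = ∫_0^2/3 f(x) v(x) dx.
Integrate the LHS by parts once:
  ∫_0^2/3 −u'' v dx = −[u'(x) v(x)]_0^2/3 + ∫_0^2/3 u'(x) v'(x) dx.
Thus ∫_0^2/3 u'(x) v'(x) dx = ∫_0^2/3 f(x) v(x) dx + [u'(x) v(x)]_0^2/3.
Choose V so that boundary terms are either known or forced to vanish.
u is Dirichlet: u(0) = u(2/3) = 0. Let V = H^1_0(0, 2/3); then v(0) = v(2/3) = 0, and [u' v]_0^2/3 = 0.
Weak formulation: find u (satisfying any essential BC) such that ∫_0^2/3 u'(x) v'(x) dx = ∫_0^2/3 f v dx for all v ∈ V.
Substituting f(x) = sin(9*π*x/2), the right-hand side is ∫_0^2/3 (sin(9*π*x/2)) v dx.


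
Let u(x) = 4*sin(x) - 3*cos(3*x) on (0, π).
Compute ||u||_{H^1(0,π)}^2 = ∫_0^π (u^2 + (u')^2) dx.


||u||_{H^1(0,π)}^2 = 61*π

u'(x) = 9*sin(3*x) + 4*cos(x).
Expand u² and (u')² and integrate term by term on (0, π), using: for integers n ≥ 1, ∫_0^π sin²(nx) dx = ∫_0^π cos²(nx) dx = π/2; for n ≠ n', ∫_0^π sin(nx)sin(n'x) dx = ∫_0^π cos(nx)cos(n'x) dx = 0; and by product-to-sum, ∫_0^π sin(nx)cos(n'x) dx = ½∫_0^π [sin((n+n')x) + sin((n−n')x)] dx, which is 0 when n+n' is even and 2n/(n²−n'²) when n+n' is odd (it need not vanish on (0, π)).
  u² squared terms: (-3)²·∫cos(3x)² dx = 9·π/2 = 9*π/2;  (4)²·∫sin(x)² dx = 16·π/2 = 8*π.
  u² cross terms: 2·(-3)·(4)·∫cos(3x)·sin(x) dx = -24·(0) = 0.
  So ∫_0^π u² dx = 9*π/2 + 8*π + 0 = 25*π/2.
  (u')² squared terms: (4)²·∫cos(x)² dx = 16·π/2 = 8*π;  (9)²·∫sin(3x)² dx = 81·π/2 = 81*π/2.
  (u')² cross terms: 2·(4)·(9)·∫cos(x)·sin(3x) dx = 72·(0) = 0.
  So ∫_0^π (u')² dx = 8*π + 81*π/2 + 0 = 97*π/2.
||u||_{H^1}^2 = (25*π/2) + (97*π/2) = 61*π.


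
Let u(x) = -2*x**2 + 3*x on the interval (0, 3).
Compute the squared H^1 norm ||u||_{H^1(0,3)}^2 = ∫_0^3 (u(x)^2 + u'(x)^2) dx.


||u||_{H^1}^2 = 477/5

The H^1 norm (squared) on an interval (0, L) is
  ||u||_{H^1}^2 = ∫_0^L u(x)^2 dx + ∫_0^L u'(x)^2 dx.
Compute u'(x) = 3 - 4*x.
Then u(x)^2 = 4*x**4 - 12*x**3 + 9*x**2 and u'(x)^2 = 16*x**2 - 24*x + 9.
Integrate each monomial from 0 to 3 using ∫_0^3 c·x^n dx = c·3^(n+1)/(n+1):
  ∫_0^3 u(x)^2 dx = ∫_0^3 (4*x^4 - 12*x^3 + 9*x^2) dx. Term by term:
    ∫_0^3 4*x^4 dx = 972/5;  ∫_0^3 -12*x^3 dx = -243;  ∫_0^3 9*x^2 dx = 81.
  Sum: 972/5 − 243 + 81 = 162/5.
  ∫_0^3 u'(x)^2 dx = ∫_0^3 (16*x^2 - 24*x + 9) dx. Term by term:
    ∫_0^3 16*x^2 dx = 144;  ∫_0^3 -24*x dx = -108;  ∫_0^3 9 dx = 27.
  Sum: 144 − 108 + 27 = 63.
Adding: ||u||_{H^1}^2 = 162/5 + 63 = 477/5.


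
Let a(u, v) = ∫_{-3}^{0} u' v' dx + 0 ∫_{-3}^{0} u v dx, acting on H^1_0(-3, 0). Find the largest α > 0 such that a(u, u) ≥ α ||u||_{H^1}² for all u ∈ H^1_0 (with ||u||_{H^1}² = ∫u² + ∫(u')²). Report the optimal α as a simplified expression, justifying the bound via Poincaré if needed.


α = π^2/(9 + π^2)

Coercivity of a(·,·) on H^1_0(-3, 0) means a(u, u) ≥ α ||u||_{H^1}² for every u ∈ H^1_0.
The interval has length L = 3, and Poincaré/coercivity depend only on L. Here a(u, u) = ∫(u')² + (0)·∫u².
Here c = 0, so a(u,u) = ∫(u')² alone. The condition a(u,u) ≥ α||u||_{H^1}² reads (1−α)∫(u')² ≥ (α−c)∫u². Any admissible α is ≤ 1 (rapidly oscillating u have ∫u²/∫(u')² → 0), and α = 1 would force 0 ≥ (1−c)∫u², impossible since c < 1; so 1−α > 0. By the sharp Poincaré inequality on H^1_0 of an interval of length L, ∫(u')² ≥ (π/L)²∫u² with equality for the first sine mode sin(π(x−x₀)/L) (x₀ the left endpoint), so the inequality holds for all u iff (1−α)(π/L)² ≥ α − c, i.e. α ≤ ((π/L)² + c)/((π/L)² + 1) = (1 + c(L/π)²)/(1 + (L/π)²). (Direct route, valid since c ≤ 0: Poincaré gives c∫u² ≥ c(L/π)²∫(u')², so a(u,u) ≥ (1 + c(L/π)²)∫(u')², while ||u||_{H^1}² ≤ (1 + (L/π)²)∫(u')²; dividing yields the same α.) With (π/L)² = π^2/9 and c = 0, the largest admissible constant is α = ((π/L)² + c)/((π/L)² + 1).
Simplifying, α = π^2/(9 + π^2).


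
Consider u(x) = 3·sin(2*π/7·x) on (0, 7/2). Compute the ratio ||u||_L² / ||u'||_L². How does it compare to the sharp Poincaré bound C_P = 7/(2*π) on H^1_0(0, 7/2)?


||u||_L² / ||u'||_L² = 7/(2*π) = C_P.

u(x) = 3·sin(2*π/7·x), so u'(x) = 6*π*cos(2*π*x/7)/7.
Writing u(x) = A·sin(kπx/L) with A = 3 and k = 1, use ∫_0^L sin²(kπx/L) dx = L/2 and ∫_0^L cos²(kπx/L) dx = L/2.
u² = 9·sin²(2*π/7·x) and (u')² = 36*π^2/49·cos²(2*π/7·x), and each of sin², cos² integrates to L/2 = 7/4 over (0, 7/2).
∫_0^7/2 u² dx = 63/4, so ||u||_L² = 3*sqrt(7)/2.
∫_0^7/2 (u')² dx = 9*π^2/7, so ||u'||_L² = 3*sqrt(7)*π/7.
Ratio ||u||_L² / ||u'||_L² = 7/(2*π).
Sharp Poincaré constant on H^1_0(0, 7/2) is C_P = L/π = 7/(2*π), achieved by sin(2*π/7·x).
This is the k = 1 eigenfunction (up to amplitude), so the ratio equals the sharp Poincaré constant exactly.


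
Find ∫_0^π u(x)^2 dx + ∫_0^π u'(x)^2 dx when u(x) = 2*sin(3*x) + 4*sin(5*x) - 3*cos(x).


||u||_{H^1(0,π)}^2 = 237*π

u'(x) = 3*sin(x) + 6*cos(3*x) + 20*cos(5*x).
Expand u² and (u')² and integrate term by term on (0, π), using: for integers n ≥ 1, ∫_0^π sin²(nx) dx = ∫_0^π cos²(nx) dx = π/2; for n ≠ n', ∫_0^π sin(nx)sin(n'x) dx = ∫_0^π cos(nx)cos(n'x) dx = 0; and by product-to-sum, ∫_0^π sin(nx)cos(n'x) dx = ½∫_0^π [sin((n+n')x) + sin((n−n')x)] dx, which is 0 when n+n' is even and 2n/(n²−n'²) when n+n' is odd (it need not vanish on (0, π)).
  u² squared terms: (-3)²·∫cos(x)² dx = 9·π/2 = 9*π/2;  (2)²·∫sin(3x)² dx = 4·π/2 = 2*π;  (4)²·∫sin(5x)² dx = 16·π/2 = 8*π.
  u² cross terms: 2·(-3)·(2)·∫cos(x)·sin(3x) dx = -12·(0) = 0;  2·(-3)·(4)·∫cos(x)·sin(5x) dx = -24·(0) = 0;  2·(2)·(4)·∫sin(3x)·sin(5x) dx = 16·(0) = 0.
  So ∫_0^π u² dx = 9*π/2 + 2*π + 8*π + 0 + 0 + 0 = 29*π/2.
  (u')² squared terms: (3)²·∫sin(x)² dx = 9·π/2 = 9*π/2;  (6)²·∫cos(3x)² dx = 36·π/2 = 18*π;  (20)²·∫cos(5x)² dx = 400·π/2 = 200*π.
  (u')² cross terms: 2·(3)·(6)·∫sin(x)·cos(3x) dx = 36·(0) = 0;  2·(3)·(20)·∫sin(x)·cos(5x) dx = 120·(0) = 0;  2·(6)·(20)·∫cos(3x)·cos(5x) dx = 240·(0) = 0.
  So ∫_0^π (u')² dx = 9*π/2 + 18*π + 200*π + 0 + 0 + 0 = 445*π/2.
||u||_{H^1}^2 = (29*π/2) + (445*π/2) = 237*π.


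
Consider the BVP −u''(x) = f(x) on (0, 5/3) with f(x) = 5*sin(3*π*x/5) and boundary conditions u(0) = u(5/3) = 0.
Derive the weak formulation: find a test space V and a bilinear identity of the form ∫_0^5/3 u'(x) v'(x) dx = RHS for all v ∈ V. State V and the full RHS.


V = H^1_0(0, 5/3) (so v(0) = v(5/3) = 0); weak form: ∫_0^5/3 u'v' dx = ∫_0^5/3 (5*sin(3*π*x/5)) v dx for all v ∈ V.

Multiply both sides by a test function v and integrate from 0 to 5/3:
  ∫_0^5/3 −u''(x) v(x) dx = ∫_0^5/3 f(x) v(x) dx.
Integrate the LHS by parts once:
  ∫_0^5/3 −u'' v dx = −[u'(x) v(x)]_0^5/3 + ∫_0^5/3 u'(x) v'(x) dx.
Thus ∫_0^5/3 u'(x) v'(x) dx = ∫_0^5/3 f(x) v(x) dx + [u'(x) v(x)]_0^5/3.
Choose V so that boundary terms are either known or forced to vanish.
u is Dirichlet: u(0) = u(5/3) = 0. Let V = H^1_0(0, 5/3); then v(0) = v(5/3) = 0, and [u' v]_0^5/3 = 0.
Weak formulation: find u (satisfying any essential BC) such that ∫_0^5/3 u'(x) v'(x) dx = ∫_0^5/3 f v dx for all v ∈ V.
Substituting f(x) = 5*sin(3*π*x/5), the right-hand side is ∫_0^5/3 (5*sin(3*π*x/5)) v dx.


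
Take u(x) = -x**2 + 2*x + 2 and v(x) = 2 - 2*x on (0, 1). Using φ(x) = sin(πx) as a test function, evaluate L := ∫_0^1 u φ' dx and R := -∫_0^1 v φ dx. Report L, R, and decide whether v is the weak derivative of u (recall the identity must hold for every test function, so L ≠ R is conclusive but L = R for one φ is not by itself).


LHS = -2/π, RHS = -2/π. Yes, v = u' weakly.

u(x) = -x**2 + 2*x + 2, classical derivative u'(x) = 2 - 2*x.
φ(x) = sin(πx), so φ'(x) = π*cos(π*x).
Note φ(0) = φ(1) = 0, so the boundary term u·φ vanishes.
LHS = ∫_0^1 u(x) φ'(x) dx = ∫_0^1 (-π*x^2*cos(π*x) + 2*π*x*cos(π*x) + 2*π*cos(π*x)) dx. Term by term:
  ∫_0^1 2*π*cos(π*x) dx = 0;  ∫_0^1 -π*x^2*cos(π*x) dx = 2/π;  ∫_0^1 2*π*x*cos(π*x) dx = -4/π.
Sum: 0 + 2/π − 4/π = -2/π.
So LHS = -2/π.
∫_0^1 v(x) φ(x) dx = ∫_0^1 (-2*x*sin(π*x) + 2*sin(π*x)) dx. Term by term:
  ∫_0^1 2*sin(π*x) dx = 4/π;  ∫_0^1 -2*x*sin(π*x) dx = -2/π.
Sum: 4/π − 2/π = 2/π.
So RHS = -∫_0^1 v(x) φ(x) dx = -2/π.
LHS = RHS, so the identity holds for this test φ.
Moreover u is smooth here and v(x) = u'(x) = 2 - 2*x pointwise, so the identity holds for every test function. Hence v is the weak derivative of u.


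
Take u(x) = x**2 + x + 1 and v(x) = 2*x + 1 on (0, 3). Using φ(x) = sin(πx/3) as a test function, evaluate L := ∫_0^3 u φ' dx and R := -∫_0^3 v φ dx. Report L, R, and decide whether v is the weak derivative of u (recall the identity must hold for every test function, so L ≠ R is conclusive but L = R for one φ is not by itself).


LHS = -24/π, RHS = -24/π. Yes, v = u' weakly.

u(x) = x**2 + x + 1, classical derivative u'(x) = 2*x + 1.
φ(x) = sin(πx/3), so φ'(x) = π*cos(π*x/3)/3.
Note φ(0) = φ(3) = 0, so the boundary term u·φ vanishes.
LHS = ∫_0^3 u(x) φ'(x) dx = ∫_0^3 (π*x^2*cos(π*x/3)/3 + π*x*cos(π*x/3)/3 + π*cos(π*x/3)/3) dx. Term by term:
  ∫_0^3 π*cos(π*x/3)/3 dx = 0;  ∫_0^3 π*x*cos(π*x/3)/3 dx = -6/π;  ∫_0^3 π*x^2*cos(π*x/3)/3 dx = -18/π.
Sum: 0 − 6/π − 18/π = -24/π.
So LHS = -24/π.
∫_0^3 v(x) φ(x) dx = ∫_0^3 (2*x*sin(π*x/3) + sin(π*x/3)) dx. Term by term:
  ∫_0^3 2*x*sin(π*x/3) dx = 18/π;  ∫_0^3 sin(π*x/3) dx = 6/π.
Sum: 18/π + 6/π = 24/π.
So RHS = -∫_0^3 v(x) φ(x) dx = -24/π.
LHS = RHS, so the identity holds for this test φ.
Moreover u is smooth here and v(x) = u'(x) = 2*x + 1 pointwise, so the identity holds for every test function. Hence v is the weak derivative of u.


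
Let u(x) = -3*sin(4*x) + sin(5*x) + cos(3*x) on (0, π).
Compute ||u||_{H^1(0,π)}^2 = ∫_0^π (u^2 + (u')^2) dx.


||u||_{H^1(0,π)}^2 = -480/7 + 189*π/2

u'(x) = -3*sin(3*x) - 12*cos(4*x) + 5*cos(5*x).
Expand u² and (u')² and integrate term by term on (0, π), using: for integers n ≥ 1, ∫_0^π sin²(nx) dx = ∫_0^π cos²(nx) dx = π/2; for n ≠ n', ∫_0^π sin(nx)sin(n'x) dx = ∫_0^π cos(nx)cos(n'x) dx = 0; and by product-to-sum, ∫_0^π sin(nx)cos(n'x) dx = ½∫_0^π [sin((n+n')x) + sin((n−n')x)] dx, which is 0 when n+n' is even and 2n/(n²−n'²) when n+n' is odd (it need not vanish on (0, π)).
  u² squared terms: (-3)²·∫sin(4x)² dx = 9·π/2 = 9*π/2;  (1)²·∫cos(3x)² dx = 1·π/2 = π/2;  (1)²·∫sin(5x)² dx = 1·π/2 = π/2.
  u² cross terms: 2·(-3)·(1)·∫sin(4x)·cos(3x) dx = -6·(8/7) = -48/7;  2·(-3)·(1)·∫sin(4x)·sin(5x) dx = -6·(0) = 0;  2·(1)·(1)·∫cos(3x)·sin(5x) dx = 2·(0) = 0.
  So ∫_0^π u² dx = 9*π/2 + π/2 + π/2 − 48/7 + 0 + 0 = -48/7 + 11*π/2.
  (u')² squared terms: (-12)²·∫cos(4x)² dx = 144·π/2 = 72*π;  (-3)²·∫sin(3x)² dx = 9·π/2 = 9*π/2;  (5)²·∫cos(5x)² dx = 25·π/2 = 25*π/2.
  (u')² cross terms: 2·(-12)·(-3)·∫cos(4x)·sin(3x) dx = 72·(-6/7) = -432/7;  2·(-12)·(5)·∫cos(4x)·cos(5x) dx = -120·(0) = 0;  2·(-3)·(5)·∫sin(3x)·cos(5x) dx = -30·(0) = 0.
  So ∫_0^π (u')² dx = 72*π + 9*π/2 + 25*π/2 − 432/7 + 0 + 0 = -432/7 + 89*π.
||u||_{H^1}^2 = (-48/7 + 11*π/2) + (-432/7 + 89*π) = -480/7 + 189*π/2.


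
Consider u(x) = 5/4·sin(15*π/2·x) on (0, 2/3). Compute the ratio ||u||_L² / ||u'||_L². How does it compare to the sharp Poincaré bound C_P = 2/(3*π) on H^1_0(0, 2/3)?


||u||_L² / ||u'||_L² = 2/(15*π) < C_P = 2/(3*π).

u(x) = 5/4·sin(15*π/2·x), so u'(x) = 75*π*cos(15*π*x/2)/8.
Writing u(x) = A·sin(kπx/L) with A = 5/4 and k = 5, use ∫_0^L sin²(kπx/L) dx = L/2 and ∫_0^L cos²(kπx/L) dx = L/2.
u² = 25/16·sin²(15*π/2·x) and (u')² = 5625*π^2/64·cos²(15*π/2·x), and each of sin², cos² integrates to L/2 = 1/3 over (0, 2/3).
∫_0^2/3 u² dx = 25/48, so ||u||_L² = 5*sqrt(3)/12.
∫_0^2/3 (u')² dx = 1875*π^2/64, so ||u'||_L² = 25*sqrt(3)*π/8.
Ratio ||u||_L² / ||u'||_L² = 2/(15*π).
Sharp Poincaré constant on H^1_0(0, 2/3) is C_P = L/π = 2/(3*π), achieved by sin(3*π/2·x).
This is the k = 5 harmonic; the ratio L/(kπ) is strictly less than C_P = L/π, consistent with the sharp inequality ||u||_L² ≤ C_P ||u'||_L².


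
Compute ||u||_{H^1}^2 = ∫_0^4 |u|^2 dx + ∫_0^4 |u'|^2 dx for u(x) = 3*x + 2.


||u||_{H^1}^2 = 340

The H^1 norm (squared) on an interval (0, L) is
  ||u||_{H^1}^2 = ∫_0^L u(x)^2 dx + ∫_0^L u'(x)^2 dx.
Compute u'(x) = 3.
Then u(x)^2 = 9*x**2 + 12*x + 4 and u'(x)^2 = 9.
Integrate each monomial from 0 to 4 using ∫_0^4 c·x^n dx = c·4^(n+1)/(n+1):
  ∫_0^4 u(x)^2 dx = ∫_0^4 (9*x^2 + 12*x + 4) dx. Term by term:
    ∫_0^4 9*x^2 dx = 192;  ∫_0^4 12*x dx = 96;  ∫_0^4 4 dx = 16.
  Sum: 192 + 96 + 16 = 304.
  ∫_0^4 u'(x)^2 dx = ∫_0^4 (9) dx. Term by term:
    ∫_0^4 9 dx = 36.
Adding: ||u||_{H^1}^2 = 304 + 36 = 340.


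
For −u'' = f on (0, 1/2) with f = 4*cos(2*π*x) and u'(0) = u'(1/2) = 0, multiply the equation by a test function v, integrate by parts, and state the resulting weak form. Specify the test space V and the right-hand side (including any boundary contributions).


V = H^1(0, 1/2) (no boundary constraint on v; u is determined up to an additive constant); weak form: ∫_0^1/2 u'v' dx = ∫_0^1/2 (4*cos(2*π*x)) v dx for all v ∈ V.

Multiply both sides by a test function v and integrate from 0 to 1/2:
  ∫_0^1/2 −u''(x) v(x) dx = ∫_0^1/2 f(x) v(x) dx.
Integrate the LHS by parts once:
  ∫_0^1/2 −u'' v dx = −[u'(x) v(x)]_0^1/2 + ∫_0^1/2 u'(x) v'(x) dx.
Thus ∫_0^1/2 u'(x) v'(x) dx = ∫_0^1/2 f(x) v(x) dx + [u'(x) v(x)]_0^1/2.
Choose V so that boundary terms are either known or forced to vanish.
u has homogeneous Neumann: u'(0) = u'(1/2) = 0. So [u' v]_0^1/2 = 0·v(1/2) − 0·v(0) = 0 for any v; take V = H^1(0, 1/2).
Weak formulation: find u (satisfying any essential BC) such that ∫_0^1/2 u'(x) v'(x) dx = ∫_0^1/2 f v dx for all v ∈ V (homogeneous Neumann, so boundary terms vanish).
Substituting f(x) = 4*cos(2*π*x), the right-hand side is ∫_0^1/2 (4*cos(2*π*x)) v dx.
Compatibility check (pure Neumann): taking v ≡ 1 ∈ V gives 0 = ∫_0^1/2 f dx + (0) − (0), i.e. ∫_0^1/2 f dx must equal u'(0) − u'(1/2) = 0. Indeed ∫_0^1/2 (4*cos(2*π*x)) dx = 0, so the data are compatible. The solution is then unique only up to an additive constant (fix it e.g. by requiring ∫_0^1/2 u dx = 0).


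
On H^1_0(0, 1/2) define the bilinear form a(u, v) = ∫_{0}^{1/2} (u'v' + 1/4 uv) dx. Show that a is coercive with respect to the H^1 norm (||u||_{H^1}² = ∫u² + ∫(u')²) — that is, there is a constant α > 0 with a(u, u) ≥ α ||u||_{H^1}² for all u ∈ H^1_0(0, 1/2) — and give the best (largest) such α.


α = (1 + 16*π^2)/(4*(1 + 4*π^2))

Coercivity of a(·,·) on H^1_0(0, 1/2) means a(u, u) ≥ α ||u||_{H^1}² for every u ∈ H^1_0.
The interval has length L = 1/2, and Poincaré/coercivity depend only on L. Here a(u, u) = ∫(u')² + (1/4)·∫u².
Here 0 < c = 1/4 < 1. The condition a(u,u) ≥ α||u||_{H^1}² reads (1−α)∫(u')² ≥ (α−c)∫u². Any admissible α is ≤ 1 (rapidly oscillating u have ∫u²/∫(u')² → 0), and α = 1 would force 0 ≥ (1−c)∫u², impossible since c < 1; so 1−α > 0. By the sharp Poincaré inequality on H^1_0 of an interval of length L, ∫(u')² ≥ (π/L)²∫u² with equality for the first sine mode sin(π(x−x₀)/L) (x₀ the left endpoint), so the inequality holds for all u iff (1−α)(π/L)² ≥ α − c, i.e. α ≤ ((π/L)² + c)/((π/L)² + 1) = (1 + c(L/π)²)/(1 + (L/π)²). With (π/L)² = 4*π^2 and c = 1/4, the largest admissible constant is α = ((π/L)² + c)/((π/L)² + 1).
Simplifying, α = (1 + 16*π^2)/(4*(1 + 4*π^2)).
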